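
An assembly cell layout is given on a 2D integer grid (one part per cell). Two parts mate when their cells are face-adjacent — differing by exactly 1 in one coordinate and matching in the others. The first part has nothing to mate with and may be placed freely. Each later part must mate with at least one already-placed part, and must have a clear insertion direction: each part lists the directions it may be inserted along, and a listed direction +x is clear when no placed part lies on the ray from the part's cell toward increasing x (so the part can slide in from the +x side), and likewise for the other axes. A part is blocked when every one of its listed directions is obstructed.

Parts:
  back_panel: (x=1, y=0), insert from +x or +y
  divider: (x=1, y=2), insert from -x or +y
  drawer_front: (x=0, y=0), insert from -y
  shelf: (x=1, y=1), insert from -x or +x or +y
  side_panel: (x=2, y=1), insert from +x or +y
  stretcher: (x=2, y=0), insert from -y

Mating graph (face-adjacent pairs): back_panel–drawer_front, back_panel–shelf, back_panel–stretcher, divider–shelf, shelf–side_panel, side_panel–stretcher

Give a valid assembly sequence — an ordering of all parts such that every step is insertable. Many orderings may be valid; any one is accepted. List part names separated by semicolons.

1. back_panel@(1, 0) [+x clear] — {back_panel}
2. drawer_front@(0, 0) [-y clear] — {back_panel, drawer_front}
3. stretcher@(2, 0) [-y clear] — {back_panel, drawer_front, stretcher}
4. side_panel@(2, 1) [+x clear] — {back_panel, drawer_front, side_panel, stretcher}
5. shelf@(1, 1) [-x clear] — {back_panel, drawer_front, shelf, side_panel, stretcher}
6. divider@(1, 2) [-x clear] — {back_panel, divider, drawer_front, shelf, side_panel, stretcher}

back_panel; drawer_front; stretcher; side_panel; shelf; divider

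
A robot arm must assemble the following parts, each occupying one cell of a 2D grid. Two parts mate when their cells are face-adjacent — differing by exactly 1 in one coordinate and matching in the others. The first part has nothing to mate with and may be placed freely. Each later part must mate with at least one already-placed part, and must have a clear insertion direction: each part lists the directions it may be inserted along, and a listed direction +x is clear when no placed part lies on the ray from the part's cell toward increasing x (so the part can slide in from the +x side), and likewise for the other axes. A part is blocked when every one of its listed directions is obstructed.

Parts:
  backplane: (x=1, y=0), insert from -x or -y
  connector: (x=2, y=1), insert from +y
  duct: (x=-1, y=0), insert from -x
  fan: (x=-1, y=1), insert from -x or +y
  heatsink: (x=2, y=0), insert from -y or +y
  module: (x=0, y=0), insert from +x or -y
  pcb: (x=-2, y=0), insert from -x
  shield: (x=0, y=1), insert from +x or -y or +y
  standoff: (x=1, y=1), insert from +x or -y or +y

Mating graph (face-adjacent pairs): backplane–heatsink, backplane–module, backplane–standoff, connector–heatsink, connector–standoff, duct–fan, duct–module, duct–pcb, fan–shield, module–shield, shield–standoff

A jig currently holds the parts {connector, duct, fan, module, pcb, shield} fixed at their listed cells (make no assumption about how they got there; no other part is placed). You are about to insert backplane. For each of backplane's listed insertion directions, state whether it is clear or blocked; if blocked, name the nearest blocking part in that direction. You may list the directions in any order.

-x: nearest on ray is module@(0, 0) ⇒ blocked
-y: ray from backplane(1, 0) has no placed part ⇒ clear

-x: blocked by module; -y: clear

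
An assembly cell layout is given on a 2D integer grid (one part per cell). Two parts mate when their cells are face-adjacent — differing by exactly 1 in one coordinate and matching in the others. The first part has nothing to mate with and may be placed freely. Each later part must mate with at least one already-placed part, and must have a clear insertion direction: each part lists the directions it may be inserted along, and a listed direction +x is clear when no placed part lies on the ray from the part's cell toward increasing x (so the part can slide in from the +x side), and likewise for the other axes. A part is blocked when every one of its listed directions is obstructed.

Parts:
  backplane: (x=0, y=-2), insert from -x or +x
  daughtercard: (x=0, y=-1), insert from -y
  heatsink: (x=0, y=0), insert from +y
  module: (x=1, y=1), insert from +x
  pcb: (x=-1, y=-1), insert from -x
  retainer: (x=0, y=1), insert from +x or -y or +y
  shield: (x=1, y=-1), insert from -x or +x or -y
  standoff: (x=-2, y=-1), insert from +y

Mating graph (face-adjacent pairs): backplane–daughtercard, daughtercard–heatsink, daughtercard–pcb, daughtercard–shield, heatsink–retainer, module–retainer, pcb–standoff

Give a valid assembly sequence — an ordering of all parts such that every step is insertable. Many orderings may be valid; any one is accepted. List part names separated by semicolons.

1. shield@(1, -1) [-x clear] — {shield}
2. daughtercard@(0, -1) [-y clear] — {daughtercard, shield}
3. pcb@(-1, -1) [-x clear] — {daughtercard, pcb, shield}
4. heatsink@(0, 0) [+y clear] — {daughtercard, heatsink, pcb, shield}
5. retainer@(0, 1) [+x clear] — {daughtercard, heatsink, pcb, retainer, shield}
6. module@(1, 1) [+x clear] — {daughtercard, heatsink, module, pcb, retainer, shield}
7. standoff@(-2, -1) [+y clear] — {daughtercard, heatsink, module, pcb, retainer, shield, standoff}
8. backplane@(0, -2) [-x clear] — {backplane, daughtercard, heatsink, module, pcb, retainer, shield, standoff}

shield; daughtercard; pcb; heatsink; retainer; module; standoff; backplane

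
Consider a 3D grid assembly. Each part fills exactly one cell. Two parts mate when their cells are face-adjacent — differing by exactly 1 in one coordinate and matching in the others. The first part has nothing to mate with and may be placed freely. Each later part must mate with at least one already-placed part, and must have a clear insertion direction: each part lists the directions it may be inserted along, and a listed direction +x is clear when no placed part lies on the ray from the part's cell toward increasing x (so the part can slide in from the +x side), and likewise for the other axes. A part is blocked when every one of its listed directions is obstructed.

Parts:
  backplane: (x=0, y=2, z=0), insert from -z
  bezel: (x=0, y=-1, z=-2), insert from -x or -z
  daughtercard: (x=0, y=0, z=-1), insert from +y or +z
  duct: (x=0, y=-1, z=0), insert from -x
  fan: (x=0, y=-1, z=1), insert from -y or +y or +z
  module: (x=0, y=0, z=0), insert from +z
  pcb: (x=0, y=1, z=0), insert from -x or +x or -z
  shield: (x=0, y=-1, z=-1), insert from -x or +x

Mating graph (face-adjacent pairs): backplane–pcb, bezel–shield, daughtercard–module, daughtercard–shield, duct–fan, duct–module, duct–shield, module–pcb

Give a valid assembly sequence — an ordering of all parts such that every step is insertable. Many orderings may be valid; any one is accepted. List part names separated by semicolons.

1. module@(0, 0, 0) [+z clear] — {module}
2. daughtercard@(0, 0, -1) [+y clear] — {daughtercard, module}
3. shield@(0, -1, -1) [-x clear] — {daughtercard, module, shield}
4. bezel@(0, -1, -2) [-x clear] — {bezel, daughtercard, module, shield}
5. duct@(0, -1, 0) [-x clear] — {bezel, daughtercard, duct, module, shield}
6. fan@(0, -1, 1) [-y clear] — {bezel, daughtercard, duct, fan, module, shield}
7. pcb@(0, 1, 0) [-x clear] — {bezel, daughtercard, duct, fan, module, pcb, shield}
8. backplane@(0, 2, 0) [-z clear] — {backplane, bezel, daughtercard, duct, fan, module, pcb, shield}

module; daughtercard; shield; bezel; duct; fan; pcb; backplane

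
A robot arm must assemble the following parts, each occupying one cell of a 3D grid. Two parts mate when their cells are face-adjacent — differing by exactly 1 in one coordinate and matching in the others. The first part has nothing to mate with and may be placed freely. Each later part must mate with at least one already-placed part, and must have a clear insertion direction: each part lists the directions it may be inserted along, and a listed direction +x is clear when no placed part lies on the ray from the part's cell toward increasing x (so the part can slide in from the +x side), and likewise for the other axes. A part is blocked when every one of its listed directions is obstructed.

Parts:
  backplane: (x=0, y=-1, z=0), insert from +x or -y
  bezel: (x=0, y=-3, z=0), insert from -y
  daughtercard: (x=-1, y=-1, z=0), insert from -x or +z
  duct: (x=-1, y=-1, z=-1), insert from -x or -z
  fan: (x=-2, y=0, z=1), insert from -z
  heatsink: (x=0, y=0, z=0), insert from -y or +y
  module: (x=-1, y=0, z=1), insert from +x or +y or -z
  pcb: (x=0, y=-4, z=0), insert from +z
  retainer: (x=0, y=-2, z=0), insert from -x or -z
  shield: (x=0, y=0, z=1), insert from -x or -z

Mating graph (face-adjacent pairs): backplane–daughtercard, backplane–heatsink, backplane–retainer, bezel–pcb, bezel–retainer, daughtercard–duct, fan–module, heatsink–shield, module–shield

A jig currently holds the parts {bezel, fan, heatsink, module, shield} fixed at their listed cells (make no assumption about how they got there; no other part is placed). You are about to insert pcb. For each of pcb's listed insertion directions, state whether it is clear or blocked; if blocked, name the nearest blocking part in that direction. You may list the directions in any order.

+z: ray from pcb(0, -4, 0) has no placed part ⇒ clear

+z: clear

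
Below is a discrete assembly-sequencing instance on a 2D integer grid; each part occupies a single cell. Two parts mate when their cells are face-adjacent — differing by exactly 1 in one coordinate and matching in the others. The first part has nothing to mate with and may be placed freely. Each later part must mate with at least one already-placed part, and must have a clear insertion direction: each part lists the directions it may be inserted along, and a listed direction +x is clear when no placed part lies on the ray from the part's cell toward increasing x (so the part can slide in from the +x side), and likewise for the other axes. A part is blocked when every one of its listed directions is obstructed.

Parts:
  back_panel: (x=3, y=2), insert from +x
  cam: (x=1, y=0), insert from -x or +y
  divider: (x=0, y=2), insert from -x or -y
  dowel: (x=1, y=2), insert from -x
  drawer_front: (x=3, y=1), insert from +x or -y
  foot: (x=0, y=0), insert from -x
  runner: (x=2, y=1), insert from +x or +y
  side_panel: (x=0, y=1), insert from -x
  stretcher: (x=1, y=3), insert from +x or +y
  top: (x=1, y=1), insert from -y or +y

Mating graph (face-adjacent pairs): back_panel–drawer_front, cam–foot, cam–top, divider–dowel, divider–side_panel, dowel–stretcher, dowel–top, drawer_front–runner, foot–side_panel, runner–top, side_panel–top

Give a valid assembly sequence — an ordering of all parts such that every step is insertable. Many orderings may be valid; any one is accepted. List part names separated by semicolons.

foot; cam; top; dowel; divider; runner; drawer_front; back_panel; stretcher; side_panel

1. foot@(0, 0) [-x clear] — {foot}
2. cam@(1, 0) [+y clear] — {cam, foot}
3. top@(1, 1) [+y clear] — {cam, foot, top}
4. dowel@(1, 2) [-x clear] — {cam, dowel, foot, top}
5. divider@(0, 2) [-x clear] — {cam, divider, dowel, foot, top}
6. runner@(2, 1) [+x clear] — {cam, divider, dowel, foot, runner, top}
7. drawer_front@(3, 1) [+x clear] — {cam, divider, dowel, drawer_front, foot, runner, top}
8. back_panel@(3, 2) [+x clear] — {back_panel, cam, divider, dowel, drawer_front, foot, runner, top}
9. stretcher@(1, 3) [+x clear] — {back_panel, cam, divider, dowel, drawer_front, foot, runner, stretcher, top}
10. side_panel@(0, 1) [-x clear] — {back_panel, cam, divider, dowel, drawer_front, foot, runner, side_panel, stretcher, top}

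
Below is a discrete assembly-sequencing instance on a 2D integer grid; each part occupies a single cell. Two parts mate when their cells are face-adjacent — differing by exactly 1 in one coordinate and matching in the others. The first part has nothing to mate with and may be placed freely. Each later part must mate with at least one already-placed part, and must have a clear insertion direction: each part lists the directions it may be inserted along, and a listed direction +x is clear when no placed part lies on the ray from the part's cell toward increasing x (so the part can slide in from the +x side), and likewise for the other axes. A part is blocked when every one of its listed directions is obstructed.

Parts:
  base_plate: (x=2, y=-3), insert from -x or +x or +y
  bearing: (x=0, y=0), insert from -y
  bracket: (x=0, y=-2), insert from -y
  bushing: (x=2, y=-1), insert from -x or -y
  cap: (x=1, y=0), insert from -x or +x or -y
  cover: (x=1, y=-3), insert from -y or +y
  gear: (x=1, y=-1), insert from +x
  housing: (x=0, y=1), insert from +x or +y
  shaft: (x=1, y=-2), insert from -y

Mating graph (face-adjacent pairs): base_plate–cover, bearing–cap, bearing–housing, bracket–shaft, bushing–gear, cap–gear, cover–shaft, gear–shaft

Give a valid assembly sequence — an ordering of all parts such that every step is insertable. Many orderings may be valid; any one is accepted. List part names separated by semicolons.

bearing; housing; cap; gear; bushing; shaft; bracket; cover; base_plate

1. bearing@(0, 0) [-y clear] — {bearing}
2. housing@(0, 1) [+x clear] — {bearing, housing}
3. cap@(1, 0) [+x clear] — {bearing, cap, housing}
4. gear@(1, -1) [+x clear] — {bearing, cap, gear, housing}
5. bushing@(2, -1) [-y clear] — {bearing, bushing, cap, gear, housing}
6. shaft@(1, -2) [-y clear] — {bearing, bushing, cap, gear, housing, shaft}
7. bracket@(0, -2) [-y clear] — {bearing, bracket, bushing, cap, gear, housing, shaft}
8. cover@(1, -3) [-y clear] — {bearing, bracket, bushing, cap, cover, gear, housing, shaft}
9. base_plate@(2, -3) [+x clear] — {base_plate, bearing, bracket, bushing, cap, cover, gear, housing, shaft}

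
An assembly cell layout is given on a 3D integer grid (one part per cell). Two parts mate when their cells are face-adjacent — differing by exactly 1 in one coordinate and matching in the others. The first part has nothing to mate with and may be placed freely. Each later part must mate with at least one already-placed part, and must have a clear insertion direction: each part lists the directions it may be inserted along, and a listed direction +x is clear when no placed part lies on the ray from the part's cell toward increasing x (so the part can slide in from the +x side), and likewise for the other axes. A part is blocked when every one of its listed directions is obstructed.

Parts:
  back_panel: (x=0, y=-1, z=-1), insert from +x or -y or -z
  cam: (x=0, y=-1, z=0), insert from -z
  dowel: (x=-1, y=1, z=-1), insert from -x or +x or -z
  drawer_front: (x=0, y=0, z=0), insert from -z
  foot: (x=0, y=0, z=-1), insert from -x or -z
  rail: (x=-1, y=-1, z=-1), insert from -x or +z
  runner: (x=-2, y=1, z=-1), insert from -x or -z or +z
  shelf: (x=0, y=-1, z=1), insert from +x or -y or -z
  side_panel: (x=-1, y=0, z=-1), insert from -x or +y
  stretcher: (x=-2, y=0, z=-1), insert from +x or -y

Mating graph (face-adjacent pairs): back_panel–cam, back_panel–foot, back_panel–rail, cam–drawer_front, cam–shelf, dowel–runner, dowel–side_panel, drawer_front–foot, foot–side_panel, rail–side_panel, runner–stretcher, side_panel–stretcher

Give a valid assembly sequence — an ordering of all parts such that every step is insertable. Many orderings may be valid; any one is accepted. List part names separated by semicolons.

1. drawer_front@(0, 0, 0) [-z clear] — {drawer_front}
2. cam@(0, -1, 0) [-z clear] — {cam, drawer_front}
3. foot@(0, 0, -1) [-x clear] — {cam, drawer_front, foot}
4. side_panel@(-1, 0, -1) [-x clear] — {cam, drawer_front, foot, side_panel}
5. stretcher@(-2, 0, -1) [-y clear] — {cam, drawer_front, foot, side_panel, stretcher}
6. runner@(-2, 1, -1) [-x clear] — {cam, drawer_front, foot, runner, side_panel, stretcher}
7. dowel@(-1, 1, -1) [+x clear] — {cam, dowel, drawer_front, foot, runner, side_panel, stretcher}
8. back_panel@(0, -1, -1) [+x clear] — {back_panel, cam, dowel, drawer_front, foot, runner, side_panel, stretcher}
9. shelf@(0, -1, 1) [+x clear] — {back_panel, cam, dowel, drawer_front, foot, runner, shelf, side_panel, stretcher}
10. rail@(-1, -1, -1) [-x clear] — {back_panel, cam, dowel, drawer_front, foot, rail, runner, shelf, side_panel, stretcher}

drawer_front; cam; foot; side_panel; stretcher; runner; dowel; back_panel; shelf; rail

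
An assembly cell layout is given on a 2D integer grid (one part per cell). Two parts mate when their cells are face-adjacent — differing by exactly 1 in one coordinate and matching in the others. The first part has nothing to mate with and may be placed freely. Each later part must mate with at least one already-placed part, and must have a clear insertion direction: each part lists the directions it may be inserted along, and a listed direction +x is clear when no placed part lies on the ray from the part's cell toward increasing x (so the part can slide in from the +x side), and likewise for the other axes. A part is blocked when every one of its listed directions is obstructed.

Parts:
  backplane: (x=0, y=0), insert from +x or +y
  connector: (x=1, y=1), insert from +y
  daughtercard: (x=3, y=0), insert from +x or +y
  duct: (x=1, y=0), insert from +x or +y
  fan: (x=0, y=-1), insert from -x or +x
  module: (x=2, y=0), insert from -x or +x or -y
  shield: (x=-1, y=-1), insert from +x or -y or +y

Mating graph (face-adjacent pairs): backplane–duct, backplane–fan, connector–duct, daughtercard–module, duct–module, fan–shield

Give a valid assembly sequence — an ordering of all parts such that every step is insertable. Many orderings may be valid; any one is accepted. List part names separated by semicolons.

duct; backplane; module; connector; daughtercard; fan; shield

1. duct@(1, 0) [+x clear] — {duct}
2. backplane@(0, 0) [+y clear] — {backplane, duct}
3. module@(2, 0) [+x clear] — {backplane, duct, module}
4. connector@(1, 1) [+y clear] — {backplane, connector, duct, module}
5. daughtercard@(3, 0) [+x clear] — {backplane, connector, daughtercard, duct, module}
6. fan@(0, -1) [-x clear] — {backplane, connector, daughtercard, duct, fan, module}
7. shield@(-1, -1) [-y clear] — {backplane, connector, daughtercard, duct, fan, module, shield}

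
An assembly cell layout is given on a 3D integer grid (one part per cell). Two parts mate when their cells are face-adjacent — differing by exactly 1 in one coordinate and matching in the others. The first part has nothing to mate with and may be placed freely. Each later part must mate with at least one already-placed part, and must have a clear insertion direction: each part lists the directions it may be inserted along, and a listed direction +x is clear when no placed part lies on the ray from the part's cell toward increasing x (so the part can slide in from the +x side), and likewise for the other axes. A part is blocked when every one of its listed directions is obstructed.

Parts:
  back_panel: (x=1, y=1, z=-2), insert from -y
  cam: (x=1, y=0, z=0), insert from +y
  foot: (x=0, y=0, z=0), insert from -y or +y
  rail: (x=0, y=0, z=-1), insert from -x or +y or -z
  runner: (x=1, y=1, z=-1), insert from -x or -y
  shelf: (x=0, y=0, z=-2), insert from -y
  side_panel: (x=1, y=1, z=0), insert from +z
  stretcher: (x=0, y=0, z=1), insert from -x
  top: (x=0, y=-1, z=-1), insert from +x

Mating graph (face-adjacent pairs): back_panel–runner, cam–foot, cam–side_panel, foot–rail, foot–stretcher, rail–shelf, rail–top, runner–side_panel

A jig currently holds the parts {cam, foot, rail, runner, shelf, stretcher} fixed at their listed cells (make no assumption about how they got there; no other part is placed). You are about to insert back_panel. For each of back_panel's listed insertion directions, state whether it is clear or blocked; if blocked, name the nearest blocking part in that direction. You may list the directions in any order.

-y: clear

-y: ray from back_panel(1, 1, -2) has no placed part ⇒ clear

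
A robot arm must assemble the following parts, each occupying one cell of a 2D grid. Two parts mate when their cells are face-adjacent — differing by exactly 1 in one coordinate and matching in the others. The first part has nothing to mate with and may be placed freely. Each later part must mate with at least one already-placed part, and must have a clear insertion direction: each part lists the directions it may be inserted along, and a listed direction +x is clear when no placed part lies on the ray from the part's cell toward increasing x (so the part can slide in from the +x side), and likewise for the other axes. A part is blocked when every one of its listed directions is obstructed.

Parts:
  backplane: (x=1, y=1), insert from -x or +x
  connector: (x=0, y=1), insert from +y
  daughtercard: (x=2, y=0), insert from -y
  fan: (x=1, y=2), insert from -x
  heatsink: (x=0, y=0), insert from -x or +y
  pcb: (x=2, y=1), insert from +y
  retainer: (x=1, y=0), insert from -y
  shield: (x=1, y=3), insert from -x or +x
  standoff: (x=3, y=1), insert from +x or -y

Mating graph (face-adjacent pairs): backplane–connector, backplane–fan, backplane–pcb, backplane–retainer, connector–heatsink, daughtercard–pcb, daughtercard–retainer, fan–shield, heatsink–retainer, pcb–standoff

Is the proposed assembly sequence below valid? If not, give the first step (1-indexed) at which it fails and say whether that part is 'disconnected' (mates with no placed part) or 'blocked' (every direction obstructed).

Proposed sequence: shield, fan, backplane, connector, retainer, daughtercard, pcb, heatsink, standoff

1. shield@(1, 3) [-x clear] — {shield}
2. fan@(1, 2) [-x clear] — {fan, shield}
3. backplane@(1, 1) [-x clear] — {backplane, fan, shield}
4. connector@(0, 1) [+y clear] — {backplane, connector, fan, shield}
5. retainer@(1, 0) [-y clear] — {backplane, connector, fan, retainer, shield}
6. daughtercard@(2, 0) [-y clear] — {backplane, connector, daughtercard, fan, retainer, shield}
7. pcb@(2, 1) [+y clear] — {backplane, connector, daughtercard, fan, pcb, retainer, shield}
8. heatsink@(0, 0) [-x clear] — {backplane, connector, daughtercard, fan, heatsink, pcb, retainer, shield}
9. standoff@(3, 1) [+x clear] — {backplane, connector, daughtercard, fan, heatsink, pcb, retainer, shield, standoff}

Valid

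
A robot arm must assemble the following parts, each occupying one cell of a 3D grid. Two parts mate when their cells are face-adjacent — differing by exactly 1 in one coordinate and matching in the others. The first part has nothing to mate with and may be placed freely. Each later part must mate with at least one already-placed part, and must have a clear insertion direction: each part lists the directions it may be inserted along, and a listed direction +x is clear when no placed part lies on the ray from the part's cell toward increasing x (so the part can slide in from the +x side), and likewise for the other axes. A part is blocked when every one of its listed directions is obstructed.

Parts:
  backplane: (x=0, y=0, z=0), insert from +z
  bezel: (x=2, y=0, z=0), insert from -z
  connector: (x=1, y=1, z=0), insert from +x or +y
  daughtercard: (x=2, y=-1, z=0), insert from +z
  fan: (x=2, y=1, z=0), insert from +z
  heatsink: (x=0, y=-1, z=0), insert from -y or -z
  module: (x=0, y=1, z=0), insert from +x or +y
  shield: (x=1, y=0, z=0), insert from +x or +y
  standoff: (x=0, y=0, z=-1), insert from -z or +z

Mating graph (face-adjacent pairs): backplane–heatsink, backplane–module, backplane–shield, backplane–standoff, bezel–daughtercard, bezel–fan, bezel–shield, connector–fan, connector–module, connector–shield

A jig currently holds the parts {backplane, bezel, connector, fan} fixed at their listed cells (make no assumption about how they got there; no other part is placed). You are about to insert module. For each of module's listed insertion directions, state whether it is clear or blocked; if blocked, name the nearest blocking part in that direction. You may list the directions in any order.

+x: blocked by connector; +y: clear

+x: nearest on ray is connector@(1, 1, 0) ⇒ blocked
+y: ray from module(0, 1, 0) has no placed part ⇒ clear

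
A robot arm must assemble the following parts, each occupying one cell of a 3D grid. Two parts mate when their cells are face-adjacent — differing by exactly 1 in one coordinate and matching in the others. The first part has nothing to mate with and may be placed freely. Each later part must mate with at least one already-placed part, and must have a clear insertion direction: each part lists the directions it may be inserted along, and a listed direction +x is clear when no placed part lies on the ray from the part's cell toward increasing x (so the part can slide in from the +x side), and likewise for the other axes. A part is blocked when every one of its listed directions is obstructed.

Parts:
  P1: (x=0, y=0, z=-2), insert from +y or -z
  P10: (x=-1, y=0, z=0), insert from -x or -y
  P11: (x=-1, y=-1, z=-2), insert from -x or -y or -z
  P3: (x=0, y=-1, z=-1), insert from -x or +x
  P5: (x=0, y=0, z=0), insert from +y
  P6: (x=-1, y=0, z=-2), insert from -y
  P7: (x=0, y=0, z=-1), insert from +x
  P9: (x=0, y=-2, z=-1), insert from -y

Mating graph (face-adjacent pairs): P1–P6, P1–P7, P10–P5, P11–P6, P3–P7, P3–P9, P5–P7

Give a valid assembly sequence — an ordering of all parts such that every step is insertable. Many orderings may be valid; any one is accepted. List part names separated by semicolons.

1. P6@(-1, 0, -2) [-y clear] — {P6}
2. P1@(0, 0, -2) [+y clear] — {P1, P6}
3. P7@(0, 0, -1) [+x clear] — {P1, P6, P7}
4. P5@(0, 0, 0) [+y clear] — {P1, P5, P6, P7}
5. P11@(-1, -1, -2) [-x clear] — {P1, P11, P5, P6, P7}
6. P3@(0, -1, -1) [-x clear] — {P1, P11, P3, P5, P6, P7}
7. P9@(0, -2, -1) [-y clear] — {P1, P11, P3, P5, P6, P7, P9}
8. P10@(-1, 0, 0) [-x clear] — {P1, P10, P11, P3, P5, P6, P7, P9}

P6; P1; P7; P5; P11; P3; P9; P10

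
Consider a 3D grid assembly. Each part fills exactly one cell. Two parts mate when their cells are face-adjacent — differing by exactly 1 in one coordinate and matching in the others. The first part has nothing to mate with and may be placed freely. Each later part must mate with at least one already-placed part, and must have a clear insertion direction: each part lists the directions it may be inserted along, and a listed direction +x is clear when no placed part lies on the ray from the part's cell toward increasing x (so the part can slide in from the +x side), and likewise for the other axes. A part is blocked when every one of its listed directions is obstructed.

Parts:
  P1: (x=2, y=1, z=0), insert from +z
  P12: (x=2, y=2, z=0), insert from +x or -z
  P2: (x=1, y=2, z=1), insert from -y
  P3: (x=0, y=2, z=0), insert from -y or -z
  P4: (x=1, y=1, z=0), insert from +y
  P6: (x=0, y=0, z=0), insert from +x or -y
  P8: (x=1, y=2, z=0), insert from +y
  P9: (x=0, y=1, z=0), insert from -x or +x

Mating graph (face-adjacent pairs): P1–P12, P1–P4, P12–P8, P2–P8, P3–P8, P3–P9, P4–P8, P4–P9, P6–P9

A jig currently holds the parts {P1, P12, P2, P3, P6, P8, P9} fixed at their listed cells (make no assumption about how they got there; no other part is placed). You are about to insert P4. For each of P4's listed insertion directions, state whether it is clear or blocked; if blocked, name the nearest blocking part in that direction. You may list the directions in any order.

+y: blocked by P8

+y: nearest on ray is P8@(1, 2, 0) ⇒ blocked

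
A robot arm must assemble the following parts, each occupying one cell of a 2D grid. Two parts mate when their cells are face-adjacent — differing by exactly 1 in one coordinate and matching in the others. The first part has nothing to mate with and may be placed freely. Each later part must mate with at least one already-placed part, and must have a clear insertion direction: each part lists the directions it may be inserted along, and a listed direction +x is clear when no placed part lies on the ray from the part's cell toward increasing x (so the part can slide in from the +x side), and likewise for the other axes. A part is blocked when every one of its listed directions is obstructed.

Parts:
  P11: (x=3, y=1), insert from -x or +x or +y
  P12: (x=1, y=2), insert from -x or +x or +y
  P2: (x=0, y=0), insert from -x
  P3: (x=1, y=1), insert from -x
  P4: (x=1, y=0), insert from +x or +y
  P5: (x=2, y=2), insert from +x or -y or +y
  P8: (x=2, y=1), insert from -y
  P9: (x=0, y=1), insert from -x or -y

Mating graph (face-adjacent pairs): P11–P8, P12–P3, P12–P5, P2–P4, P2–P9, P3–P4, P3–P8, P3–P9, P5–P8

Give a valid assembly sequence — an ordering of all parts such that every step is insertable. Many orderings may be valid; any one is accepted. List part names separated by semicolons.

1. P4@(1, 0) [+x clear] — {P4}
2. P2@(0, 0) [-x clear] — {P2, P4}
3. P3@(1, 1) [-x clear] — {P2, P3, P4}
4. P9@(0, 1) [-x clear] — {P2, P3, P4, P9}
5. P12@(1, 2) [-x clear] — {P12, P2, P3, P4, P9}
6. P5@(2, 2) [+x clear] — {P12, P2, P3, P4, P5, P9}
7. P8@(2, 1) [-y clear] — {P12, P2, P3, P4, P5, P8, P9}
8. P11@(3, 1) [+x clear] — {P11, P12, P2, P3, P4, P5, P8, P9}

P4; P2; P3; P9; P12; P5; P8; P11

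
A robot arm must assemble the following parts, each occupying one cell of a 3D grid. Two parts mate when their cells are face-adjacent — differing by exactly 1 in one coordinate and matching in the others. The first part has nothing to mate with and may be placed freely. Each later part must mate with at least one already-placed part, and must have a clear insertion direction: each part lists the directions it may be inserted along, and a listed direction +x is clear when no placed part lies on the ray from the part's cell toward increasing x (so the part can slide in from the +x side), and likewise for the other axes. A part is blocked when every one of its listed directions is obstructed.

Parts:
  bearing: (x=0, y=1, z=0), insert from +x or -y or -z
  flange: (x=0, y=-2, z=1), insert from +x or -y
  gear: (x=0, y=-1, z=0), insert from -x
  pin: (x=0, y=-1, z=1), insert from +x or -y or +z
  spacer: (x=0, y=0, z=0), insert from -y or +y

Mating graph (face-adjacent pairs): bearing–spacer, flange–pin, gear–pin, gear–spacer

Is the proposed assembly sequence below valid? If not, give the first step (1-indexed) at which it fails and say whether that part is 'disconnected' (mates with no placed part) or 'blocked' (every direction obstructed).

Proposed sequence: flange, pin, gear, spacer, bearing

Valid

1. flange@(0, -2, 1) [+x clear] — {flange}
2. pin@(0, -1, 1) [+x clear] — {flange, pin}
3. gear@(0, -1, 0) [-x clear] — {flange, gear, pin}
4. spacer@(0, 0, 0) [+y clear] — {flange, gear, pin, spacer}
5. bearing@(0, 1, 0) [+x clear] — {bearing, flange, gear, pin, spacer}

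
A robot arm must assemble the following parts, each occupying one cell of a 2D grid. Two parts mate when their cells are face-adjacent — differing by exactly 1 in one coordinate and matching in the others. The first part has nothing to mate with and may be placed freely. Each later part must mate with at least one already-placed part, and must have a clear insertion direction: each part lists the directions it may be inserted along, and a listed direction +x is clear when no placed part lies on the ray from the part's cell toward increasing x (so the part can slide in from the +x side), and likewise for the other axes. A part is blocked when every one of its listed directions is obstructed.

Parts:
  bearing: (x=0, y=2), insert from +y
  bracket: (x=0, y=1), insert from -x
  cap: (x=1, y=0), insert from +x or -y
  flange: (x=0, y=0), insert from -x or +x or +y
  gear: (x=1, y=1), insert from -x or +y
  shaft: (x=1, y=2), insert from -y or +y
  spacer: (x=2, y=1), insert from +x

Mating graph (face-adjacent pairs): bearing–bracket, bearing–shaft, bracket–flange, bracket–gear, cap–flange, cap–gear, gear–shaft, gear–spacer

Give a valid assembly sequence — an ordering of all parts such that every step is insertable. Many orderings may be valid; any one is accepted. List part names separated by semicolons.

spacer; gear; cap; flange; shaft; bearing; bracket

1. spacer@(2, 1) [+x clear] — {spacer}
2. gear@(1, 1) [-x clear] — {gear, spacer}
3. cap@(1, 0) [+x clear] — {cap, gear, spacer}
4. flange@(0, 0) [-x clear] — {cap, flange, gear, spacer}
5. shaft@(1, 2) [+y clear] — {cap, flange, gear, shaft, spacer}
6. bearing@(0, 2) [+y clear] — {bearing, cap, flange, gear, shaft, spacer}
7. bracket@(0, 1) [-x clear] — {bearing, bracket, cap, flange, gear, shaft, spacer}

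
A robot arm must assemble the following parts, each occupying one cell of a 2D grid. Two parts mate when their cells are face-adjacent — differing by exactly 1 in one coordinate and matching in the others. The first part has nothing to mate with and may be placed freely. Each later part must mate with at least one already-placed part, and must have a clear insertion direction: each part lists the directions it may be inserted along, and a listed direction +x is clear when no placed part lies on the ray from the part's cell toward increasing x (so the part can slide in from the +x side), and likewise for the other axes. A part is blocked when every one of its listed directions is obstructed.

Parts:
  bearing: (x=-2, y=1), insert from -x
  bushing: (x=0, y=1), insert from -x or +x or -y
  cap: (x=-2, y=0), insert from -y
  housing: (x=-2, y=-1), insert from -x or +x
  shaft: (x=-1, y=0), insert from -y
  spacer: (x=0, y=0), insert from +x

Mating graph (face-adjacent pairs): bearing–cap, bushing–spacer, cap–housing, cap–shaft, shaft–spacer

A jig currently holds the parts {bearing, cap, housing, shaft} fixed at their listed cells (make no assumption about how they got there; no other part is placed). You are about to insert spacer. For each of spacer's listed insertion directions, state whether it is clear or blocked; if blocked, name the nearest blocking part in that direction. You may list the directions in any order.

+x: clear

+x: ray from spacer(0, 0) has no placed part ⇒ clear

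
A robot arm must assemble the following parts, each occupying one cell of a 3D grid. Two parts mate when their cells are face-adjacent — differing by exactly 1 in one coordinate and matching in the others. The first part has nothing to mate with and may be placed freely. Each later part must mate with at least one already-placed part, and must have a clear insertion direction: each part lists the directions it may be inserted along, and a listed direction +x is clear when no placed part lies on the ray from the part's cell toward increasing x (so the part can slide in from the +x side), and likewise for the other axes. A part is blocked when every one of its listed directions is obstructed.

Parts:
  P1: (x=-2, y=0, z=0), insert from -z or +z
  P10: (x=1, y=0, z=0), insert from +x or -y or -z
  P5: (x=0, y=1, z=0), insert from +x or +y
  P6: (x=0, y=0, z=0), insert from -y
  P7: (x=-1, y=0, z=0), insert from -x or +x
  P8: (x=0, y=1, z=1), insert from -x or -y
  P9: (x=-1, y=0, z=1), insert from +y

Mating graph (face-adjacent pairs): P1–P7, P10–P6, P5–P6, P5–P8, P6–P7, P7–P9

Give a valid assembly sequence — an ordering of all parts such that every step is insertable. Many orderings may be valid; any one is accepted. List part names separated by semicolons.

P5; P6; P7; P9; P1; P8; P10

1. P5@(0, 1, 0) [+x clear] — {P5}
2. P6@(0, 0, 0) [-y clear] — {P5, P6}
3. P7@(-1, 0, 0) [-x clear] — {P5, P6, P7}
4. P9@(-1, 0, 1) [+y clear] — {P5, P6, P7, P9}
5. P1@(-2, 0, 0) [-z clear] — {P1, P5, P6, P7, P9}
6. P8@(0, 1, 1) [-x clear] — {P1, P5, P6, P7, P8, P9}
7. P10@(1, 0, 0) [+x clear] — {P1, P10, P5, P6, P7, P8, P9}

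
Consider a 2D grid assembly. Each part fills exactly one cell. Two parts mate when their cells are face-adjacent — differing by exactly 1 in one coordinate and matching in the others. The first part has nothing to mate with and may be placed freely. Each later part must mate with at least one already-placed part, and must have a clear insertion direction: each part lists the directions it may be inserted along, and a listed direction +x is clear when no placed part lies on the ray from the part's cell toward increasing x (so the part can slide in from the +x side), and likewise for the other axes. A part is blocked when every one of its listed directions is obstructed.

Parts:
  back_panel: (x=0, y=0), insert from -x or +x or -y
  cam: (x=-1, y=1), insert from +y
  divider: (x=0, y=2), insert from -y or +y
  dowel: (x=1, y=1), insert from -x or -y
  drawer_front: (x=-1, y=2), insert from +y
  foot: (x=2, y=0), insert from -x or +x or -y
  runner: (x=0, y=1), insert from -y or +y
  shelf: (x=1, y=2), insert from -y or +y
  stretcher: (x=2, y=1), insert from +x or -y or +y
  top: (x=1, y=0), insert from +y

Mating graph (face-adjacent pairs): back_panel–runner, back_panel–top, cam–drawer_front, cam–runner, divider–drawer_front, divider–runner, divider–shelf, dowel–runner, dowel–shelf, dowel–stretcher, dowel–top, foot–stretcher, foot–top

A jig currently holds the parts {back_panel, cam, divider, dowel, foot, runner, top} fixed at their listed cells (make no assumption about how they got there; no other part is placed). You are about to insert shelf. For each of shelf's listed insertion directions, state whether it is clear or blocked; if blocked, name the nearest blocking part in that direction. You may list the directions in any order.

+y: clear; -y: blocked by dowel

-y: nearest on ray is dowel@(1, 1) ⇒ blocked
+y: ray from shelf(1, 2) has no placed part ⇒ clear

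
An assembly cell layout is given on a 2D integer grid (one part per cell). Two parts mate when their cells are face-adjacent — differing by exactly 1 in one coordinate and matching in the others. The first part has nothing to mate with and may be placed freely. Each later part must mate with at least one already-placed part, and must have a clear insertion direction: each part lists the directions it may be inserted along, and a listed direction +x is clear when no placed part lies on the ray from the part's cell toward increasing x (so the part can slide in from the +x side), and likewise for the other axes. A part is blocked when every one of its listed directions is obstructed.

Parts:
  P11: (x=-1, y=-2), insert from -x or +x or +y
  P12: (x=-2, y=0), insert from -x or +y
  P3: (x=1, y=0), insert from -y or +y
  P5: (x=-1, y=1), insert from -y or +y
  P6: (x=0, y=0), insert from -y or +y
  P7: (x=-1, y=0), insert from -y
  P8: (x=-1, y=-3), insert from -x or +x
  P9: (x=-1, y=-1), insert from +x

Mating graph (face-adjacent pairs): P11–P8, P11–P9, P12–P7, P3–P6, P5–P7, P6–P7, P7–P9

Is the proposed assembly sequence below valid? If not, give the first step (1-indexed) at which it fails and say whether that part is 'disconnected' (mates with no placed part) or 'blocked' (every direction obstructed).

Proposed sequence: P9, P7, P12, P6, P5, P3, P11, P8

Invalid at step 2 (blocked)

1. P9@(-1, -1) [+x clear] — {P9}
2. P7@(-1, 0) — -y all obstructed ⇒ blocked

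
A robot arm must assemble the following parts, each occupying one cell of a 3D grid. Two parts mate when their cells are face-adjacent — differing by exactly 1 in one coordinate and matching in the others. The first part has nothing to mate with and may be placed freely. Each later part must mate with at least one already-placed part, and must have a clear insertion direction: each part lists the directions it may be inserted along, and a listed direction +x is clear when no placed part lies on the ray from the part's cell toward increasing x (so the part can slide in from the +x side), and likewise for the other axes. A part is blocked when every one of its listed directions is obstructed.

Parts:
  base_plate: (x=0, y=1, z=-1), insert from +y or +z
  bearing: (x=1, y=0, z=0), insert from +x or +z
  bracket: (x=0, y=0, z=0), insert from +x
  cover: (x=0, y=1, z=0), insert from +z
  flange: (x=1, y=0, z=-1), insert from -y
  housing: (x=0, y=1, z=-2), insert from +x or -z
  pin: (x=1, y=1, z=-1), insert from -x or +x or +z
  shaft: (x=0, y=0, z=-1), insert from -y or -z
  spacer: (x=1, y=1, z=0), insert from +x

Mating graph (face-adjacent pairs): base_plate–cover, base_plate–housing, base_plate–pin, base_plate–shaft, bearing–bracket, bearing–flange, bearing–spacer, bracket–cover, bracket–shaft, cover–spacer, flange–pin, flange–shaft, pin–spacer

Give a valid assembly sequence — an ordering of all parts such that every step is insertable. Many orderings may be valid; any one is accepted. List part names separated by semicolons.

1. shaft@(0, 0, -1) [-y clear] — {shaft}
2. base_plate@(0, 1, -1) [+y clear] — {base_plate, shaft}
3. pin@(1, 1, -1) [+x clear] — {base_plate, pin, shaft}
4. spacer@(1, 1, 0) [+x clear] — {base_plate, pin, shaft, spacer}
5. flange@(1, 0, -1) [-y clear] — {base_plate, flange, pin, shaft, spacer}
6. cover@(0, 1, 0) [+z clear] — {base_plate, cover, flange, pin, shaft, spacer}
7. bracket@(0, 0, 0) [+x clear] — {base_plate, bracket, cover, flange, pin, shaft, spacer}
8. bearing@(1, 0, 0) [+x clear] — {base_plate, bearing, bracket, cover, flange, pin, shaft, spacer}
9. housing@(0, 1, -2) [+x clear] — {base_plate, bearing, bracket, cover, flange, housing, pin, shaft, spacer}

shaft; base_plate; pin; spacer; flange; cover; bracket; bearing; housing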